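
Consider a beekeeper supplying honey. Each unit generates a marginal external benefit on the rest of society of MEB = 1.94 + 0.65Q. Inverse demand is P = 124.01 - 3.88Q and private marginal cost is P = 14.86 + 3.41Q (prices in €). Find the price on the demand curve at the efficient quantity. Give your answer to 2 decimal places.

Social marginal cost = private MC − MEB = 12.92 + 2.76Q.
Set SMC = demand: 12.92 + 2.76Q = 124.01 - 3.88Q → Q* = 16.7304.
Consumer price on the demand curve at Q*: 124.01 − 3.88×16.7304 = 59.0960.

P = €59.10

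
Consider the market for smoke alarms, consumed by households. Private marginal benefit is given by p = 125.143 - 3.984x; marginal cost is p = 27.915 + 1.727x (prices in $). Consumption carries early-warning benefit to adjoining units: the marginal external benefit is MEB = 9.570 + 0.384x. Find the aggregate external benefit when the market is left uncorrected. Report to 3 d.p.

$218.576

Market equilibrium (private): 27.915 + 1.727x = 125.143 - 3.984x → x_m = 17.0247.
Total external benefit = ∫₀^{x_m} (9.570 + 0.384x) dx = 9.570×17.0247 + ½×0.384×17.0247² = 218.5757.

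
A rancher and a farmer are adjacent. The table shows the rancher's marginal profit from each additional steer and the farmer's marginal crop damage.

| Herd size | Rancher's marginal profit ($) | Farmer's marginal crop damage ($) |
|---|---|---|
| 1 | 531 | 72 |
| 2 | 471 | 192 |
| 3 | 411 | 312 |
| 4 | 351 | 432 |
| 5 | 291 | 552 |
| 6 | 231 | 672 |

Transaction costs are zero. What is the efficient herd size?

3

Bargaining reaches the level where marginal profit last exceeds marginal crop damage.
That holds through level 3 (411 ≥ 312) but not at 4 (351 < 432).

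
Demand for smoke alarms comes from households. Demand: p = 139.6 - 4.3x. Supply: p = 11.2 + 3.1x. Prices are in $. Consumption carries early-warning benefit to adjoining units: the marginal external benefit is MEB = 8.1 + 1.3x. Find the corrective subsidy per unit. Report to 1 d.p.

Social marginal benefit = demand + MEB = 147.7 - 3.0x.
Set SMB = MC: 147.7 - 3.0x = 11.2 + 3.1x → x* = 22.3770.
The Pigouvian subsidy equals MEB at x*: 8.1 + 1.3×22.3770 = 37.1901.

subsidy = $37.2 per unit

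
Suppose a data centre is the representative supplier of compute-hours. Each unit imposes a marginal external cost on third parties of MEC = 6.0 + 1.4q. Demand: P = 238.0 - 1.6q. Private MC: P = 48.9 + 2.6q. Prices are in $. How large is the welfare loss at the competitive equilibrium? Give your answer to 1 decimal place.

DWL = $425.5

Market equilibrium (private): 48.9 + 2.6q = 238.0 - 1.6q → q_m = 45.0238.
Social marginal cost = private MC + MEC = 54.9 + 4.0q.
Set SMC = demand: 54.9 + 4.0q = 238.0 - 1.6q → q* = 32.6964.
The welfare-loss triangle has base |q_m − q*| and height MEC(q_m) (the vertical gap between SMC and demand is zero at q* and MEC at q_m).
DWL = ½ × 12.3274 × 69.0333 = 425.5006.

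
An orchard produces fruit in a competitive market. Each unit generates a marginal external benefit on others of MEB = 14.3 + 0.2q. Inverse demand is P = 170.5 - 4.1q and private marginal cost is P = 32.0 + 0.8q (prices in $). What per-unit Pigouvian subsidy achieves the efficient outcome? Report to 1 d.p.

Social marginal cost = private MC − MEB = 17.7 + 0.6q.
Set SMC = demand: 17.7 + 0.6q = 170.5 - 4.1q → q* = 32.5106.
The Pigouvian subsidy equals MEB at q*: 14.3 + 0.2×32.5106 = 20.8021.

subsidy = $20.8 per unit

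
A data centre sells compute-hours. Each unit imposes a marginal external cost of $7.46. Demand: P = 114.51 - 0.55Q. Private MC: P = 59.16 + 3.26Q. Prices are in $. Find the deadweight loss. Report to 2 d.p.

Market equilibrium (private): 59.16 + 3.26Q = 114.51 - 0.55Q → Q_m = 14.5276.
Social marginal cost = private MC + MEC = 66.62 + 3.26Q.
Set SMC = demand: 66.62 + 3.26Q = 114.51 - 0.55Q → Q* = 12.5696.
Between Q* and Q_m the wedge SMC − demand runs linearly from 0 to MEC(Q_m), so the loss is a triangle.
DWL = ½ × 1.9580 × 7.4600 = 7.3033.

DWL = $7.30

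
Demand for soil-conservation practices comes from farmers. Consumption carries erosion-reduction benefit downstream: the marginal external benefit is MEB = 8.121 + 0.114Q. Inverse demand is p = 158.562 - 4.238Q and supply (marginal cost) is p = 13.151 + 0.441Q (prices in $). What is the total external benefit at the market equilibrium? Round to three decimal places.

$307.430

Market equilibrium (private): 13.151 + 0.441Q = 158.562 - 4.238Q → Q_m = 31.0774.
Total external benefit = ∫₀^{Q_m} (8.121 + 0.114Q) dQ = 8.121×31.0774 + ½×0.114×31.0774² = 307.4304.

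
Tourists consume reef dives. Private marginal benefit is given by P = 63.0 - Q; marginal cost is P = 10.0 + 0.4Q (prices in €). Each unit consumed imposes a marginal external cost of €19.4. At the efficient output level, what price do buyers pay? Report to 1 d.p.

Social marginal benefit = demand − MEC = 43.6 - Q.
Set SMB = MC: 43.6 - Q = 10.0 + 0.4Q → Q* = 24.0000.
Consumer price on the demand curve at Q*: 63.0 − 1.0×24.0000 = 39.0000.

P = €39.0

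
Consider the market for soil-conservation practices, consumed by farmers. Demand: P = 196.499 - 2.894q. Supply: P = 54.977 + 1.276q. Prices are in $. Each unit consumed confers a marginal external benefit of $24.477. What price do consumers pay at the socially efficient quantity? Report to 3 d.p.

Social marginal benefit = demand + MEB = 220.976 - 2.894q.
Set SMB = MC: 220.976 - 2.894q = 54.977 + 1.276q → q* = 39.8079.
Consumer price on the demand curve at q*: 196.499 − 2.894×39.8079 = 81.2949.

P = $81.295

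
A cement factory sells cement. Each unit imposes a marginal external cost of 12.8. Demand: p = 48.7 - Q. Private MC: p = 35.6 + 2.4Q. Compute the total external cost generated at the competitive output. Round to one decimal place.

49.3

Market equilibrium (private): 35.6 + 2.4Q = 48.7 - Q → Q_m = 3.8529.
Total external cost = MEC × Q_m = 12.8 × 3.8529 = 49.3171.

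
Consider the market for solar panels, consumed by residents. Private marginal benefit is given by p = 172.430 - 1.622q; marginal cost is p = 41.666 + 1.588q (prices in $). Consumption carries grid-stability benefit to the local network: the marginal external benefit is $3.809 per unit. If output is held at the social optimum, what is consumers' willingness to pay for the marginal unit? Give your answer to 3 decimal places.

P = $104.431

Social marginal benefit = demand + MEB = 176.239 - 1.622q.
Set SMB = MC: 176.239 - 1.622q = 41.666 + 1.588q → q* = 41.9231.
Consumer price on the demand curve at q*: 172.430 − 1.622×41.9231 = 104.4307.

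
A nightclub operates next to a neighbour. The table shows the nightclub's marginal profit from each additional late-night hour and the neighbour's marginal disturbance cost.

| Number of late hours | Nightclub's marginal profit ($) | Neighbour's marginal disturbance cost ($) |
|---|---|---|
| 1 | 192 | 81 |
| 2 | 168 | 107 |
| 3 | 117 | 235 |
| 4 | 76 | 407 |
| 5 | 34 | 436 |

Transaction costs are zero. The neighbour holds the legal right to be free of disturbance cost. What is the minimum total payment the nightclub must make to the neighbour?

Efficient level: marginal profit ≥ marginal disturbance cost through level 2, so k* = 2.
With the neighbour holding the right, the nightclub must at least compensate total damage at k*: 81 + 107 = 188.

$188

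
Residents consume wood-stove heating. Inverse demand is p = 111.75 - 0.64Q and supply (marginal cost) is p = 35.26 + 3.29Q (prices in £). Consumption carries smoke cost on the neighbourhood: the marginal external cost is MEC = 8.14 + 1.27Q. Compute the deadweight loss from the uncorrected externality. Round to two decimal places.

Market equilibrium (private): 35.26 + 3.29Q = 111.75 - 0.64Q → Q_m = 19.4631.
Social marginal benefit = demand − MEC = 103.61 - 1.91Q.
Set SMB = MC: 103.61 - 1.91Q = 35.26 + 3.29Q → Q* = 13.1442.
Between Q* and Q_m the wedge MC − SMB runs linearly from 0 to MEC(Q_m), so the loss is a triangle.
DWL = ½ × 6.3189 × 32.8581 = 103.8135.

DWL = £103.81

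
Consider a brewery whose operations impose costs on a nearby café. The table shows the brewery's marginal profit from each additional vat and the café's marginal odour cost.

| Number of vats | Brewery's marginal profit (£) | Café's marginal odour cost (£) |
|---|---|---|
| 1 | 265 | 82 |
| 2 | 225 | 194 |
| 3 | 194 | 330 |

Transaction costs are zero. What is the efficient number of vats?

Bargaining reaches the level where marginal profit last exceeds marginal odour cost.
That holds through level 2 (225 ≥ 194) but not at 3 (194 < 330).

2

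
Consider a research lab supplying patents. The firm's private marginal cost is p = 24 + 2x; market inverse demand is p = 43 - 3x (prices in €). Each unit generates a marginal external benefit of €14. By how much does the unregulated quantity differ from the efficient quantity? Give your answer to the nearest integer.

Market equilibrium (private): 24 + 2x = 43 - 3x → x_m = 3.8000.
Social marginal cost = private MC − MEB = 10 + 2x.
Set SMC = demand: 10 + 2x = 43 - 3x → x* = 6.6000.
Gap = |3.8000 − 6.6000| = 2.8000.

3 units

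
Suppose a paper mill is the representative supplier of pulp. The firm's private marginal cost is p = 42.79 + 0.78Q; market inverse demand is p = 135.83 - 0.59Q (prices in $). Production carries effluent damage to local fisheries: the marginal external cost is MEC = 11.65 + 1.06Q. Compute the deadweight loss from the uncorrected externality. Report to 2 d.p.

Market equilibrium (private): 42.79 + 0.78Q = 135.83 - 0.59Q → Q_m = 67.9124.
Social marginal cost = private MC + MEC = 54.44 + 1.84Q.
Set SMC = demand: 54.44 + 1.84Q = 135.83 - 0.59Q → Q* = 33.4938.
Between Q* and Q_m the wedge SMC − demand runs linearly from 0 to MEC(Q_m), so the loss is a triangle.
DWL = ½ × 34.4186 × 83.6372 = 1439.3377.

DWL = $1439.34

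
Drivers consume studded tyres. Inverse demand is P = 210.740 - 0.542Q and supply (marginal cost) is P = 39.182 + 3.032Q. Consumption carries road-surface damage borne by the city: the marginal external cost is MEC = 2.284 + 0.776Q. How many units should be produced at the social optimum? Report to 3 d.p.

Social marginal benefit = demand − MEC = 208.456 - 1.318Q.
Set SMB = MC: 208.456 - 1.318Q = 39.182 + 3.032Q → Q* = 38.9136.

Q* = 38.914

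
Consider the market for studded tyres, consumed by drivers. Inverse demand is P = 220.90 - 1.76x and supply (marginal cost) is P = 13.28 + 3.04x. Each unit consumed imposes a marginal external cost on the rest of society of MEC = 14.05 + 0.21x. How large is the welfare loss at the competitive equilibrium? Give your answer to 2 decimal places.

Market equilibrium (private): 13.28 + 3.04x = 220.90 - 1.76x → x_m = 43.2542.
Social marginal benefit = demand − MEC = 206.85 - 1.97x.
Set SMB = MC: 206.85 - 1.97x = 13.28 + 3.04x → x* = 38.6367.
Height of the DWL triangle at x_m is MC(x_m) − SMB(x_m) = MEC(x_m) = 23.1334.
DWL = ½ × 4.6175 × 23.1334 = 53.4092.

DWL = 53.41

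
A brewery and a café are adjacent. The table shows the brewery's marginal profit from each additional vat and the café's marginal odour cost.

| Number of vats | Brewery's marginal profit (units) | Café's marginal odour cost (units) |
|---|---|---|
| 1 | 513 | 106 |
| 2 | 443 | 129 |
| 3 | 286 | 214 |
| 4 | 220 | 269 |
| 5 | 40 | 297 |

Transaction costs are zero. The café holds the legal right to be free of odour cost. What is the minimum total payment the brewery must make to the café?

Efficient level: marginal profit ≥ marginal odour cost through level 3, so k* = 3.
With the café holding the right, the brewery must at least compensate total damage at k*: 106 + 129 + 214 = 449.

449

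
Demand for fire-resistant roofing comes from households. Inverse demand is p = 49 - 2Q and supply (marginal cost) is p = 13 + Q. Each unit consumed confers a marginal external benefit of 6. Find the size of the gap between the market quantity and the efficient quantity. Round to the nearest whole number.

Market equilibrium (private): 13 + Q = 49 - 2Q → Q_m = 12.0000.
Social marginal benefit = demand + MEB = 55 - 2Q.
Set SMB = MC: 55 - 2Q = 13 + Q → Q* = 14.0000.
Gap = |12.0000 − 14.0000| = 2.0000.

2 units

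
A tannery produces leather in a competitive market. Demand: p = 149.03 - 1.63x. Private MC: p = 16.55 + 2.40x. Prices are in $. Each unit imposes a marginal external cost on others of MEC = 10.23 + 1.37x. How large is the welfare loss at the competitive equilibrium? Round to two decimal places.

Market equilibrium (private): 16.55 + 2.40x = 149.03 - 1.63x → x_m = 32.8734.
Social marginal cost = private MC + MEC = 26.78 + 3.77x.
Set SMC = demand: 26.78 + 3.77x = 149.03 - 1.63x → x* = 22.6389.
Between x* and x_m the wedge SMC − demand runs linearly from 0 to MEC(x_m), so the loss is a triangle.
DWL = ½ × 10.2345 × 55.2666 = 282.8130.

DWL = $282.81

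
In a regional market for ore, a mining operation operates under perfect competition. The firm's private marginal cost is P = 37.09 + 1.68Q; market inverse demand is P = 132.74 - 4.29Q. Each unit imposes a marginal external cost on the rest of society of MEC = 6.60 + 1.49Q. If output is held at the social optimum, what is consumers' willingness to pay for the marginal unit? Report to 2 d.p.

Social marginal cost = private MC + MEC = 43.69 + 3.17Q.
Set SMC = demand: 43.69 + 3.17Q = 132.74 - 4.29Q → Q* = 11.9370.
Consumer price on the demand curve at Q*: 132.74 − 4.29×11.9370 = 81.5303.

P = 81.53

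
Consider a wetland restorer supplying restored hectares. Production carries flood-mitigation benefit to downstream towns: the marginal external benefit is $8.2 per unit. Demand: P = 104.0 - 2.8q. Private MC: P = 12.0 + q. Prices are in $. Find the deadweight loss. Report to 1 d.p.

Market equilibrium (private): 12.0 + q = 104.0 - 2.8q → q_m = 24.2105.
Social marginal cost = private MC − MEB = 3.8 + q.
Set SMC = demand: 3.8 + q = 104.0 - 2.8q → q* = 26.3684.
Between q* and q_m the wedge demand − SMC runs linearly from 0 to MEB(q_m), so the loss is a triangle.
DWL = ½ × 2.1579 × 8.2000 = 8.8474.

DWL = $8.8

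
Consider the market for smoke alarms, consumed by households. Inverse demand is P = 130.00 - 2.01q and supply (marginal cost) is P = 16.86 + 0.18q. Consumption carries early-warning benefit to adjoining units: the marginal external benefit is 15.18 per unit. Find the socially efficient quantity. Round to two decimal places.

q* = 58.59

Social marginal benefit = demand + MEB = 145.18 - 2.01q.
Set SMB = MC: 145.18 - 2.01q = 16.86 + 0.18q → q* = 58.5936.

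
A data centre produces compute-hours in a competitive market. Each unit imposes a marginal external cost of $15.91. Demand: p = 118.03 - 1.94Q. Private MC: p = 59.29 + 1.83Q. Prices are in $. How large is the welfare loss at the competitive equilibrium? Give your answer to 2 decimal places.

Market equilibrium (private): 59.29 + 1.83Q = 118.03 - 1.94Q → Q_m = 15.5809.
Social marginal cost = private MC + MEC = 75.20 + 1.83Q.
Set SMC = demand: 75.20 + 1.83Q = 118.03 - 1.94Q → Q* = 11.3607.
Height of the DWL triangle at Q_m is SMC(Q_m) − demand(Q_m) = MEC(Q_m) = 15.9100.
DWL = ½ × 4.2202 × 15.9100 = 33.5717.

DWL = $33.57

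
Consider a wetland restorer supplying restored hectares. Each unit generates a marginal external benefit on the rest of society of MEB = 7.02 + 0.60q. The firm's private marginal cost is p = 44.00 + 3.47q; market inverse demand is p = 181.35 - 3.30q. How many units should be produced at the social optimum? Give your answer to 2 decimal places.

Social marginal cost = private MC − MEB = 36.98 + 2.87q.
Set SMC = demand: 36.98 + 2.87q = 181.35 - 3.30q → q* = 23.3987.

q* = 23.40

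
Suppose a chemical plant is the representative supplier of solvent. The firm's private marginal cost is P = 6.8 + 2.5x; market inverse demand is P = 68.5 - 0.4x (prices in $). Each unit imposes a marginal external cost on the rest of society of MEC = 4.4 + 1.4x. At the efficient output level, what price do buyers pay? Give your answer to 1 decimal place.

P = $63.2

Social marginal cost = private MC + MEC = 11.2 + 3.9x.
Set SMC = demand: 11.2 + 3.9x = 68.5 - 0.4x → x* = 13.3256.
Consumer price on the demand curve at x*: 68.5 − 0.4×13.3256 = 63.1698.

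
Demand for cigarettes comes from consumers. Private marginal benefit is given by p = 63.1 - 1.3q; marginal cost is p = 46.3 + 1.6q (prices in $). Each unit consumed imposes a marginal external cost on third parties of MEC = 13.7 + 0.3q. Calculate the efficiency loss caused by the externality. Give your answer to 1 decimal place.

DWL = $37.2

Market equilibrium (private): 46.3 + 1.6q = 63.1 - 1.3q → q_m = 5.7931.
Social marginal benefit = demand − MEC = 49.4 - 1.6q.
Set SMB = MC: 49.4 - 1.6q = 46.3 + 1.6q → q* = 0.9688.
The loss is the area between SMB and MC from q* to q_m; with linear curves that's a triangle of height MEC(q_m).
DWL = ½ × 4.8243 × 15.4379 = 37.2385.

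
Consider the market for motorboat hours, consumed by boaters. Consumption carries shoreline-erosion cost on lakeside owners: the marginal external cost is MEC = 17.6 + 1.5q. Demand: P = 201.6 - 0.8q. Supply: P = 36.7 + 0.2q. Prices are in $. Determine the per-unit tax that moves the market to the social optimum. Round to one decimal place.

tax = $106.0 per unit

Social marginal benefit = demand − MEC = 184.0 - 2.3q.
Set SMB = MC: 184.0 - 2.3q = 36.7 + 0.2q → q* = 58.9200.
The Pigouvian tax equals MEC at q*: 17.6 + 1.5×58.9200 = 105.9800.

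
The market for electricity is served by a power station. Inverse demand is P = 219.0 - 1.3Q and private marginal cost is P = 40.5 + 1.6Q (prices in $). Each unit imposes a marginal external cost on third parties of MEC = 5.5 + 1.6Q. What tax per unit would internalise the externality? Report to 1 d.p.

tax = $67.0 per unit

Social marginal cost = private MC + MEC = 46.0 + 3.2Q.
Set SMC = demand: 46.0 + 3.2Q = 219.0 - 1.3Q → Q* = 38.4444.
The Pigouvian tax equals MEC at Q*: 5.5 + 1.6×38.4444 = 67.0110.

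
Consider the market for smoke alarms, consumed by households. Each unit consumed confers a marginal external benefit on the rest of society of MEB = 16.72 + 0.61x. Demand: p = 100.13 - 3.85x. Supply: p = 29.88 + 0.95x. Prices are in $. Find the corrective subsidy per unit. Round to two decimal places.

subsidy = $29.38 per unit

Social marginal benefit = demand + MEB = 116.85 - 3.24x.
Set SMB = MC: 116.85 - 3.24x = 29.88 + 0.95x → x* = 20.7566.
The Pigouvian subsidy equals MEB at x*: 16.72 + 0.61×20.7566 = 29.3815.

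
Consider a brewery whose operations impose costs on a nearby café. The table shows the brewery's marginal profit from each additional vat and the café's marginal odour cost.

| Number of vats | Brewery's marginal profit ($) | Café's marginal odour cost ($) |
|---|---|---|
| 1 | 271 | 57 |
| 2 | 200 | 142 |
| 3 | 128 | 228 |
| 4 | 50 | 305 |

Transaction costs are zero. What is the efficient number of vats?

2

Bargaining reaches the level where marginal profit last exceeds marginal odour cost.
That holds through level 2 (200 ≥ 142) but not at 3 (128 < 228).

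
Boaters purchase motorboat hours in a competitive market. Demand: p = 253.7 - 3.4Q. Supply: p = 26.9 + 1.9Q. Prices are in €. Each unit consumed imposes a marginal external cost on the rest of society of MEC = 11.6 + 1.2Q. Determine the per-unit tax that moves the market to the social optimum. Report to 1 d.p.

tax = €51.3 per unit

Social marginal benefit = demand − MEC = 242.1 - 4.6Q.
Set SMB = MC: 242.1 - 4.6Q = 26.9 + 1.9Q → Q* = 33.1077.
The Pigouvian tax equals MEC at Q*: 11.6 + 1.2×33.1077 = 51.3292.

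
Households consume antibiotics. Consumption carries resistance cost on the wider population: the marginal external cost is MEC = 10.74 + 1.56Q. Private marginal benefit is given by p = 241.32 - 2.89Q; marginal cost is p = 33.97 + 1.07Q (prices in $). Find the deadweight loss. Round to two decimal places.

Market equilibrium (private): 33.97 + 1.07Q = 241.32 - 2.89Q → Q_m = 52.3611.
Social marginal benefit = demand − MEC = 230.58 - 4.45Q.
Set SMB = MC: 230.58 - 4.45Q = 33.97 + 1.07Q → Q* = 35.6178.
Between Q* and Q_m the wedge MC − SMB runs linearly from 0 to MEC(Q_m), so the loss is a triangle.
DWL = ½ × 16.7433 × 92.4233 = 773.7355.

DWL = $773.74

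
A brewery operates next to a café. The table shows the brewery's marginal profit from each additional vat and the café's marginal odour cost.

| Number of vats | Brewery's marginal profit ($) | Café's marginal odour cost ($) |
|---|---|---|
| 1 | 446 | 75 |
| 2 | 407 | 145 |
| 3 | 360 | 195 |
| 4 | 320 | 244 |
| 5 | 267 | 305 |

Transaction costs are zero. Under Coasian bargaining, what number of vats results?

Bargaining reaches the level where marginal profit last exceeds marginal odour cost.
That holds through level 4 (320 ≥ 244) but not at 5 (267 < 305).

4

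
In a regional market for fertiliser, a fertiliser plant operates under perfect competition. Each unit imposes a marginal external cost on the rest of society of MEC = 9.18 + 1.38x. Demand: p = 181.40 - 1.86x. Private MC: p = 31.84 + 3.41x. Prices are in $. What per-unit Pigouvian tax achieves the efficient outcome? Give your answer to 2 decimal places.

tax = $38.31 per unit

Social marginal cost = private MC + MEC = 41.02 + 4.79x.
Set SMC = demand: 41.02 + 4.79x = 181.40 - 1.86x → x* = 21.1098.
The Pigouvian tax equals MEC at x*: 9.18 + 1.38×21.1098 = 38.3115.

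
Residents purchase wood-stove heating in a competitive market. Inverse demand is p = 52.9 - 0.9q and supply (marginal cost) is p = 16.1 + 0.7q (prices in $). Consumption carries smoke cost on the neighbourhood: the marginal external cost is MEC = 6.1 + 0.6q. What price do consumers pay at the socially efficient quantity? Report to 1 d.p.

Social marginal benefit = demand − MEC = 46.8 - 1.5q.
Set SMB = MC: 46.8 - 1.5q = 16.1 + 0.7q → q* = 13.9545.
Consumer price on the demand curve at q*: 52.9 − 0.9×13.9545 = 40.3410.

P = $40.3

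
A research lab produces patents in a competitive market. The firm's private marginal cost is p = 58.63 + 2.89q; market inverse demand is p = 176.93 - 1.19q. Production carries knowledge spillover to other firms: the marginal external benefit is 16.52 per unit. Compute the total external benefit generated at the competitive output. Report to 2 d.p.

Market equilibrium (private): 58.63 + 2.89q = 176.93 - 1.19q → q_m = 28.9951.
Total external benefit = MEB × q_m = 16.52 × 28.9951 = 478.9991.

479.00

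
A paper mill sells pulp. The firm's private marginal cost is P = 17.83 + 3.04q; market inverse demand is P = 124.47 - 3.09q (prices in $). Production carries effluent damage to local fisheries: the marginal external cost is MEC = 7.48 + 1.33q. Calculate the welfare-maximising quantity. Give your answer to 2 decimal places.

q* = 13.29

Social marginal cost = private MC + MEC = 25.31 + 4.37q.
Set SMC = demand: 25.31 + 4.37q = 124.47 - 3.09q → q* = 13.2922.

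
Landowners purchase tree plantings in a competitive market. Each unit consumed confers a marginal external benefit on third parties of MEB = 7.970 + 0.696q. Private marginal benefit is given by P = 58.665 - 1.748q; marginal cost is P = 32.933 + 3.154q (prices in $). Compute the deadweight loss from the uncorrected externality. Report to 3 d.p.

Market equilibrium (private): 32.933 + 3.154q = 58.665 - 1.748q → q_m = 5.2493.
Social marginal benefit = demand + MEB = 66.635 - 1.052q.
Set SMB = MC: 66.635 - 1.052q = 32.933 + 3.154q → q* = 8.0128.
The loss is the area between SMB and MC from q* to q_m; with linear curves that's a triangle of height MEB(q_m).
DWL = ½ × 2.7635 × 11.6235 = 16.0608.

DWL = $16.061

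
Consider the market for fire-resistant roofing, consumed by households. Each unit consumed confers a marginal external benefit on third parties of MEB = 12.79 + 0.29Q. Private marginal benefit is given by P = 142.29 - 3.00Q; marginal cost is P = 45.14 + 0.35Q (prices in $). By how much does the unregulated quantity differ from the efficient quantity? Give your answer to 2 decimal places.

Market equilibrium (private): 45.14 + 0.35Q = 142.29 - 3.00Q → Q_m = 29.0000.
Social marginal benefit = demand + MEB = 155.08 - 2.71Q.
Set SMB = MC: 155.08 - 2.71Q = 45.14 + 0.35Q → Q* = 35.9281.
Gap = |29.0000 − 35.9281| = 6.9281.

6.93 units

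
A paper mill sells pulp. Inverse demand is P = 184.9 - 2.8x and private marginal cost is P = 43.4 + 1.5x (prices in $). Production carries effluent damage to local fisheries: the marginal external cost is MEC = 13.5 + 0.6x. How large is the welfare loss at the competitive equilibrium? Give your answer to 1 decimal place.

Market equilibrium (private): 43.4 + 1.5x = 184.9 - 2.8x → x_m = 32.9070.
Social marginal cost = private MC + MEC = 56.9 + 2.1x.
Set SMC = demand: 56.9 + 2.1x = 184.9 - 2.8x → x* = 26.1224.
Height of the DWL triangle at x_m is SMC(x_m) − demand(x_m) = MEC(x_m) = 33.2442.
DWL = ½ × 6.7846 × 33.2442 = 112.7743.

DWL = $112.8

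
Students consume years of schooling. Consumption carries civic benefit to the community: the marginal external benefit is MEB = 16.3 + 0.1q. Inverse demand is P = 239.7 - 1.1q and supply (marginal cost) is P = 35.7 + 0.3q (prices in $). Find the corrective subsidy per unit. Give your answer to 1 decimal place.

Social marginal benefit = demand + MEB = 256.0 - q.
Set SMB = MC: 256.0 - q = 35.7 + 0.3q → q* = 169.4615.
The Pigouvian subsidy equals MEB at q*: 16.3 + 0.1×169.4615 = 33.2462.

subsidy = $33.2 per unit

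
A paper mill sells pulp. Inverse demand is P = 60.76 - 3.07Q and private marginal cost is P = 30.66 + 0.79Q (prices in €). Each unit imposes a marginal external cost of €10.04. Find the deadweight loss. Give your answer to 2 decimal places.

DWL = €13.06

Market equilibrium (private): 30.66 + 0.79Q = 60.76 - 3.07Q → Q_m = 7.7979.
Social marginal cost = private MC + MEC = 40.70 + 0.79Q.
Set SMC = demand: 40.70 + 0.79Q = 60.76 - 3.07Q → Q* = 5.1969.
The loss is the area between SMC and demand from Q* to Q_m; with linear curves that's a triangle of height MEC(Q_m).
DWL = ½ × 2.6010 × 10.0400 = 13.0570.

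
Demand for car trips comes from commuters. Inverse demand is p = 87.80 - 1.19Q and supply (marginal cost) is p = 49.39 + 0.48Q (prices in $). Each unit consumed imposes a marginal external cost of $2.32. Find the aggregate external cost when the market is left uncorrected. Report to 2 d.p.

$53.36

Market equilibrium (private): 49.39 + 0.48Q = 87.80 - 1.19Q → Q_m = 23.0000.
Total external cost = MEC × Q_m = 2.32 × 23.0000 = 53.3600.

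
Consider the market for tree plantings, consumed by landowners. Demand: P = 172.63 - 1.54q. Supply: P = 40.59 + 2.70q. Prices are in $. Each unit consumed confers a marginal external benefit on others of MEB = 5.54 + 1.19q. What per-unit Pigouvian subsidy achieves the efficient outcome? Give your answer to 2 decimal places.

subsidy = $59.22 per unit

Social marginal benefit = demand + MEB = 178.17 - 0.35q.
Set SMB = MC: 178.17 - 0.35q = 40.59 + 2.70q → q* = 45.1082.
The Pigouvian subsidy equals MEB at q*: 5.54 + 1.19×45.1082 = 59.2188.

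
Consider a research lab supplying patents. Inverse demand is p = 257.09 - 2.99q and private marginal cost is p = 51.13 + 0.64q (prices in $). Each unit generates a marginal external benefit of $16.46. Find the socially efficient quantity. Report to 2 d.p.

q* = 61.27

Social marginal cost = private MC − MEB = 34.67 + 0.64q.
Set SMC = demand: 34.67 + 0.64q = 257.09 - 2.99q → q* = 61.2727.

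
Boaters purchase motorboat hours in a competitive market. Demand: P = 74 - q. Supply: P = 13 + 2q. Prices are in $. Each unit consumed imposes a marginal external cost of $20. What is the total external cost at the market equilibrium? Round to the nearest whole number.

Market equilibrium (private): 13 + 2q = 74 - q → q_m = 20.3333.
Total external cost = MEC × q_m = 20 × 20.3333 = 406.6660.

$407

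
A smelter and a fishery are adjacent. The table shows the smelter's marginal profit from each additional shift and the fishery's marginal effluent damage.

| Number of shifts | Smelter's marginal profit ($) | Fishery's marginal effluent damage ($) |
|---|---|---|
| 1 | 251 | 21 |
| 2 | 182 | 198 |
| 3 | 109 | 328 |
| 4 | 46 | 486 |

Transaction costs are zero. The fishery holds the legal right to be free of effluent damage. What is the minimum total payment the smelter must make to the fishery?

$21

Efficient level: marginal profit ≥ marginal effluent damage through level 1, so k* = 1.
With the fishery holding the right, the smelter must at least compensate total damage at k*: 21 = 21.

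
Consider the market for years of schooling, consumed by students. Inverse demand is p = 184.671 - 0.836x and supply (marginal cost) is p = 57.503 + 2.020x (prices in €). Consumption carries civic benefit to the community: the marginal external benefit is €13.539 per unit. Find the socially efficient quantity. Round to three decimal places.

Social marginal benefit = demand + MEB = 198.210 - 0.836x.
Set SMB = MC: 198.210 - 0.836x = 57.503 + 2.020x → x* = 49.2672.

x* = 49.267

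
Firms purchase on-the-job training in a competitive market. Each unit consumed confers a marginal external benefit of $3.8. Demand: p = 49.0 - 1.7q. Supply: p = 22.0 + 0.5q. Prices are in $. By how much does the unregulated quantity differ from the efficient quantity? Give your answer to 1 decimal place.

Market equilibrium (private): 22.0 + 0.5q = 49.0 - 1.7q → q_m = 12.2727.
Social marginal benefit = demand + MEB = 52.8 - 1.7q.
Set SMB = MC: 52.8 - 1.7q = 22.0 + 0.5q → q* = 14.0000.
Gap = |12.2727 − 14.0000| = 1.7273.

1.7 units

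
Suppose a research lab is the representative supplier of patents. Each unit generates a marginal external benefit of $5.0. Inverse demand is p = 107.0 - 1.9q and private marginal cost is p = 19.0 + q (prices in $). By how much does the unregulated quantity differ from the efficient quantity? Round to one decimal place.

Market equilibrium (private): 19.0 + q = 107.0 - 1.9q → q_m = 30.3448.
Social marginal cost = private MC − MEB = 14.0 + q.
Set SMC = demand: 14.0 + q = 107.0 - 1.9q → q* = 32.0690.
Gap = |30.3448 − 32.0690| = 1.7242.

1.7 units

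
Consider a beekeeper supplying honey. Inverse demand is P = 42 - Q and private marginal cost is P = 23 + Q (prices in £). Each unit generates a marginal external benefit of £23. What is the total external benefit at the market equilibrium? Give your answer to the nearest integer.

Market equilibrium (private): 23 + Q = 42 - Q → Q_m = 9.5000.
Total external benefit = MEB × Q_m = 23 × 9.5000 = 218.5000.

£219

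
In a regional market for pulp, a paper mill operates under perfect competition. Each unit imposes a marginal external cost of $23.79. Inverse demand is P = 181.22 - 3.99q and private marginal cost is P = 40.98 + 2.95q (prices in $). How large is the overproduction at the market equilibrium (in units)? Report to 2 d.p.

Market equilibrium (private): 40.98 + 2.95q = 181.22 - 3.99q → q_m = 20.2075.
Social marginal cost = private MC + MEC = 64.77 + 2.95q.
Set SMC = demand: 64.77 + 2.95q = 181.22 - 3.99q → q* = 16.7795.
Gap = |20.2075 − 16.7795| = 3.4280.

3.43 units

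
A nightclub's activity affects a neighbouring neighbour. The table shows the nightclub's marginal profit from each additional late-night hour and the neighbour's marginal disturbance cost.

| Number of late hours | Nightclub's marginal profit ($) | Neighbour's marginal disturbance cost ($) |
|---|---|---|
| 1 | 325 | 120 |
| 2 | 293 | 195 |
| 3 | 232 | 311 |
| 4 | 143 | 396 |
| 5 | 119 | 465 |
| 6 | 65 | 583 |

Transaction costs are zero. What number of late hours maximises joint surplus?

2

Bargaining reaches the level where marginal profit last exceeds marginal disturbance cost.
That holds through level 2 (293 ≥ 195) but not at 3 (232 < 311).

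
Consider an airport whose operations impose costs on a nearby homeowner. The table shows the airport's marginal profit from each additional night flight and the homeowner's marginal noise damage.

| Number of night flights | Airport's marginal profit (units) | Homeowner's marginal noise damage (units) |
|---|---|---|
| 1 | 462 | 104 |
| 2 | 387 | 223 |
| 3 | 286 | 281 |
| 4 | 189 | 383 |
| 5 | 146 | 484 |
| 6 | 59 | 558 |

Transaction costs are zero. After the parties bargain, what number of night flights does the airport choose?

3

Bargaining reaches the level where marginal profit last exceeds marginal noise damage.
That holds through level 3 (286 ≥ 281) but not at 4 (189 < 383).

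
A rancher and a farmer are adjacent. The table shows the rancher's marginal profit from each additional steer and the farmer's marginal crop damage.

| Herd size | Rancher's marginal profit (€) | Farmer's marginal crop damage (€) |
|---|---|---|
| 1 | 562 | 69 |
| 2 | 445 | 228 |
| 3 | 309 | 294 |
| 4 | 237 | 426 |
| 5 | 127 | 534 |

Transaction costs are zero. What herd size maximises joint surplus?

Bargaining reaches the level where marginal profit last exceeds marginal crop damage.
That holds through level 3 (309 ≥ 294) but not at 4 (237 < 426).

3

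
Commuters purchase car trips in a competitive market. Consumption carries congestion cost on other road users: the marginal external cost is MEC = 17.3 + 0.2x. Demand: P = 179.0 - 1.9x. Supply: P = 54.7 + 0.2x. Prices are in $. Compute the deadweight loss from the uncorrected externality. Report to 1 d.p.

DWL = $184.6

Market equilibrium (private): 54.7 + 0.2x = 179.0 - 1.9x → x_m = 59.1905.
Social marginal benefit = demand − MEC = 161.7 - 2.1x.
Set SMB = MC: 161.7 - 2.1x = 54.7 + 0.2x → x* = 46.5217.
The welfare-loss triangle has base |x_m − x*| and height MEC(x_m) (the vertical gap between SMB and MC is zero at x* and MEC at x_m).
DWL = ½ × 12.6688 × 29.1381 = 184.5724.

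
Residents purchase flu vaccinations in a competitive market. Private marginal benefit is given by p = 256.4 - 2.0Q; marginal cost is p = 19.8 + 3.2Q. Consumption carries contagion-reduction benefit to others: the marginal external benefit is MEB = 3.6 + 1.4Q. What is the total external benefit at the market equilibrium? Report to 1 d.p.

Market equilibrium (private): 19.8 + 3.2Q = 256.4 - 2.0Q → Q_m = 45.5000.
Total external benefit = ∫₀^{Q_m} (3.6 + 1.4Q) dQ = 3.6×45.5000 + ½×1.4×45.5000² = 1612.9750.

1613.0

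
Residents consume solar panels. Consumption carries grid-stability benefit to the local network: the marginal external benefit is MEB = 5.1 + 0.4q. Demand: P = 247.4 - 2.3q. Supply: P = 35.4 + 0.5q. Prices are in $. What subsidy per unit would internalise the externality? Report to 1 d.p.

Social marginal benefit = demand + MEB = 252.5 - 1.9q.
Set SMB = MC: 252.5 - 1.9q = 35.4 + 0.5q → q* = 90.4583.
The Pigouvian subsidy equals MEB at q*: 5.1 + 0.4×90.4583 = 41.2833.

subsidy = $41.3 per unit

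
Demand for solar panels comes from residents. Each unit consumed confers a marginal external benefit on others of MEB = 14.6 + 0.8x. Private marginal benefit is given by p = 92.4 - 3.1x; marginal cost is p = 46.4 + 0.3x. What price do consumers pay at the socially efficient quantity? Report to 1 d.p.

Social marginal benefit = demand + MEB = 107.0 - 2.3x.
Set SMB = MC: 107.0 - 2.3x = 46.4 + 0.3x → x* = 23.3077.
Consumer price on the demand curve at x*: 92.4 − 3.1×23.3077 = 20.1461.

P = 20.1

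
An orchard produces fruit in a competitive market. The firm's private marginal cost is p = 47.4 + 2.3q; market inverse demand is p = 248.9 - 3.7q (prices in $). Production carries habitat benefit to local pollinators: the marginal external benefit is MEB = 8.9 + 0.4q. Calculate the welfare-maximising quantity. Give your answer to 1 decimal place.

q* = 37.6

Social marginal cost = private MC − MEB = 38.5 + 1.9q.
Set SMC = demand: 38.5 + 1.9q = 248.9 - 3.7q → q* = 37.5714.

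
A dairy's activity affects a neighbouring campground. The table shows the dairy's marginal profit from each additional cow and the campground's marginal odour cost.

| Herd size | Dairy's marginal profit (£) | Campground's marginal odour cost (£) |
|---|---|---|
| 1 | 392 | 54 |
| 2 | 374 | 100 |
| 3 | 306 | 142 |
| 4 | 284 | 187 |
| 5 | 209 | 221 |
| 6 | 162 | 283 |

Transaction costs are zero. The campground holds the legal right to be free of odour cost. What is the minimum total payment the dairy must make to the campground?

Efficient level: marginal profit ≥ marginal odour cost through level 4, so k* = 4.
With the campground holding the right, the dairy must at least compensate total damage at k*: 54 + 100 + 142 + 187 = 483.

£483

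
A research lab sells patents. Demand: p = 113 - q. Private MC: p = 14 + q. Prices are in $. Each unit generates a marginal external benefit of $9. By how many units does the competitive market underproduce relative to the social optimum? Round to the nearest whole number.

5 units

Market equilibrium (private): 14 + q = 113 - q → q_m = 49.5000.
Social marginal cost = private MC − MEB = 5 + q.
Set SMC = demand: 5 + q = 113 - q → q* = 54.0000.
Gap = |49.5000 − 54.0000| = 4.5000.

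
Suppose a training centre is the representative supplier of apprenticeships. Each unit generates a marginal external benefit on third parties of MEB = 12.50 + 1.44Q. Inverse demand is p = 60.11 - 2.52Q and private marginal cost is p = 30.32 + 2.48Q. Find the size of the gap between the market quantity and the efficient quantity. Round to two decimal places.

5.92 units

Market equilibrium (private): 30.32 + 2.48Q = 60.11 - 2.52Q → Q_m = 5.9580.
Social marginal cost = private MC − MEB = 17.82 + 1.04Q.
Set SMC = demand: 17.82 + 1.04Q = 60.11 - 2.52Q → Q* = 11.8792.
Gap = |5.9580 − 11.8792| = 5.9212.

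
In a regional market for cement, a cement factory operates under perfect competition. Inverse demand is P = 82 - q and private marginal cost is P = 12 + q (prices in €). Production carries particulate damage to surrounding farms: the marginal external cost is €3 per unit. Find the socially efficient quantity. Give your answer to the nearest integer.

Social marginal cost = private MC + MEC = 15 + q.
Set SMC = demand: 15 + q = 82 - q → q* = 33.5000.

q* = 34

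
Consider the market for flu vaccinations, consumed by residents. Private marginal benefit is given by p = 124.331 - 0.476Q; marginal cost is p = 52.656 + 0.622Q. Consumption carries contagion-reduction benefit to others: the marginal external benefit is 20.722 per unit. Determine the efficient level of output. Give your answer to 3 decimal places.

Q* = 84.150

Social marginal benefit = demand + MEB = 145.053 - 0.476Q.
Set SMB = MC: 145.053 - 0.476Q = 52.656 + 0.622Q → Q* = 84.1503.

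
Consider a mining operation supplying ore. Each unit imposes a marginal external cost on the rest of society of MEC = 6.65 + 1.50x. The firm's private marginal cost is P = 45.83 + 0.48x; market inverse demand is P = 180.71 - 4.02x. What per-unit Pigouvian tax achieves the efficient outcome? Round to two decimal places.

Social marginal cost = private MC + MEC = 52.48 + 1.98x.
Set SMC = demand: 52.48 + 1.98x = 180.71 - 4.02x → x* = 21.3717.
The Pigouvian tax equals MEC at x*: 6.65 + 1.50×21.3717 = 38.7076.

tax = 38.71 per unit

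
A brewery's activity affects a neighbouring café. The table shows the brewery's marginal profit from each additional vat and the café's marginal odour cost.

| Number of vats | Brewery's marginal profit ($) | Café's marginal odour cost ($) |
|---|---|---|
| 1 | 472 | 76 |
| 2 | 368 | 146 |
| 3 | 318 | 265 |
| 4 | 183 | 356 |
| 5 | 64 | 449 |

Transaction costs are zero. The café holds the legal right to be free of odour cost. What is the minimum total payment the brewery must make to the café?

$487

Efficient level: marginal profit ≥ marginal odour cost through level 3, so k* = 3.
With the café holding the right, the brewery must at least compensate total damage at k*: 76 + 146 + 265 = 487.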